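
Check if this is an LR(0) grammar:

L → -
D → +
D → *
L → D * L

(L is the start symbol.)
A grammar is LR(0) if no state in the canonical LR(0) collection has:
  - both a shift item (dot before a terminal) and a complete item (shift-reduce conflict), or
  - two or more complete items (reduce-reduce conflict; the accept item [L' → L .] counts as a complete item here).

Augment with L' → L and build the canonical LR(0) collection (I0 = CLOSURE({[L' → . L]}), then GOTO on every symbol after a dot until no new states appear). It has 8 states:
  I0: { [D → . *], [D → . +], [L → . -], [L → . D * L], [L' → . L] }  — shift
  I1: { [D → * .] }  — reduce
  I2: { [D → + .] }  — reduce
  I3: { [L → - .] }  — reduce
  I4: { [L → D . * L] }  — shift
  I5: { [L' → L .] }  — accept
  I6: { [D → . *], [D → . +], [L → . -], [L → . D * L], [L → D * . L] }  — shift
  I7: { [L → D * L .] }  — reduce

Every state is either a pure shift/goto state or contains exactly one complete item and nothing to shift — no conflicts. The grammar is LR(0).

Answer: Yes, the grammar is LR(0)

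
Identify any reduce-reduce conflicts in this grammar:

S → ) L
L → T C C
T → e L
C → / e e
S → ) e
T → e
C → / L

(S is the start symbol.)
Yes — I5: [S → ) e .] vs [T → e .]; I13: [C → / e e .] vs [T → e .]

Augment with S' → S and build the canonical LR(0) collection (I0 = CLOSURE({[S' → . S]}), then GOTO on every symbol after a dot until no new states appear). It has 14 states:
  I0: { [S → . ) L], [S → . ) e], [S' → . S] }  — shift
  I1: { [L → . T C C], [S → ) . L], [S → ) . e], [T → . e L], [T → . e] }  — shift
  I2: { [S' → S .] }  — accept
  I3: { [S → ) L .] }  — reduce
  I4: { [C → . / L], [C → . / e e], [L → T . C C] }  — shift
  I5: { [L → . T C C], [S → ) e .], [T → . e L], [T → . e], [T → e . L], [T → e .] }  — shift, 2 reduces
  I6: { [T → e L .] }  — reduce
  I7: { [L → . T C C], [T → . e L], [T → . e], [T → e . L], [T → e .] }  — shift, reduce
  I8: { [C → / . L], [C → / . e e], [L → . T C C], [T → . e L], [T → . e] }  — shift
  I9: { [C → . / L], [C → . / e e], [L → T C . C] }  — shift
  I10: { [L → T C C .] }  — reduce
  I11: { [C → / L .] }  — reduce
  I12: { [C → / e . e], [L → . T C C], [T → . e L], [T → . e], [T → e . L], [T → e .] }  — shift, reduce
  I13: { [C → / e e .], [L → . T C C], [T → . e L], [T → . e], [T → e . L], [T → e .] }  — shift, 2 reduces

I5 contains complete items [S → ) e .], [T → e .] — reduce-reduce conflict.
I13 contains complete items [C → / e e .], [T → e .] — reduce-reduce conflict.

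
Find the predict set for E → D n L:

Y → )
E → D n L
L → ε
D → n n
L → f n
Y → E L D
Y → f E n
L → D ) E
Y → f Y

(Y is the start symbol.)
PREDICT(E → D n L) = (FIRST(RHS) \ {ε}) ∪ (FOLLOW(E) if ε ∈ FIRST(RHS), i.e. RHS ⇒* ε)
FIRST(D) = { 'n' }
FIRST(D n L) = { 'n' }
ε ∉ FIRST(D n L), so FOLLOW(E) is not added.
PREDICT(E → D n L) = { 'n' }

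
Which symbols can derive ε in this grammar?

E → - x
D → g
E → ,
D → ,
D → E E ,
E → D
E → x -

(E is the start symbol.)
A non-terminal is nullable if it can derive ε (the empty string): either it has an ε-production, or it has a production whose right-hand side consists entirely of nullable non-terminals.

There are no ε-productions, so no non-terminal can derive ε.
No non-terminals are nullable.

Answer: None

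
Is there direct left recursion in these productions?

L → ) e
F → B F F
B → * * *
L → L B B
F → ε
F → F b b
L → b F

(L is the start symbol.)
Yes, L, F are left-recursive

L → ) e: starts with ')'
F → B F F: starts with B
B → * * *: starts with '*'
L → L B B: LEFT RECURSIVE (starts with L)
F → ε: starts with ε
F → F b b: LEFT RECURSIVE (starts with F)
L → b F: starts with b

The grammar has direct left recursion on: L, F.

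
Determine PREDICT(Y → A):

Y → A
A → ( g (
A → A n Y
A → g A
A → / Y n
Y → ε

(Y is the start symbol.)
PREDICT(Y → A) = (FIRST(RHS) \ {ε}) ∪ (FOLLOW(Y) if ε ∈ FIRST(RHS), i.e. RHS ⇒* ε)
FIRST(A) = { '(', '/', 'g' }
FIRST(A) = { '(', '/', 'g' }
ε ∉ FIRST(A), so FOLLOW(Y) is not added.
PREDICT(Y → A) = { '(', '/', 'g' }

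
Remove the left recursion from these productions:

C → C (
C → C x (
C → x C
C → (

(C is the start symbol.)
C is directly left-recursive. The standard transformation for
  A → A α₁ | ... | A α_m | β₁ | ... | β_n
is
  A  → β₁ A' | ... | β_n A'
  A' → α₁ A' | ... | α_m A' | ε

C → x C becomes C → x C C'
C → ( becomes C → ( C'
C → C ( becomes C' → ( C'
C → C x ( becomes C' → x ( C'
Add C' → ε

Resulting grammar:
C → x C C'
C → ( C'
C' → ( C'
C' → x ( C'
C' → ε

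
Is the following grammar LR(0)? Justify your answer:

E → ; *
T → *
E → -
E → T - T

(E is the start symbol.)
Augment with E' → E and build the canonical LR(0) collection (I0 = CLOSURE({[E' → . E]}), then GOTO on every symbol after a dot until no new states appear). It has 9 states:
  I0: { [E → . -], [E → . ; *], [E → . T - T], [E' → . E], [T → . *] }  — shift
  I1: { [T → * .] }  — reduce
  I2: { [E → - .] }  — reduce
  I3: { [E → ; . *] }  — shift
  I4: { [E' → E .] }  — accept
  I5: { [E → T . - T] }  — shift
  I6: { [E → T - . T], [T → . *] }  — shift
  I7: { [E → T - T .] }  — reduce
  I8: { [E → ; * .] }  — reduce

Every state is either a pure shift/goto state or contains exactly one complete item and nothing to shift — no conflicts. The grammar is LR(0).

Answer: Yes, the grammar is LR(0)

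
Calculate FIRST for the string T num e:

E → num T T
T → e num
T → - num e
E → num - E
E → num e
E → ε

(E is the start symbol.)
FIRST sets of the non-terminals involved (from the grammar, by fixed-point iteration):
  FIRST(T) = { '-', 'e' }

To compute FIRST(T num e), process the symbols left to right:
Symbol T is a non-terminal. Add FIRST(T) \ {ε} = { '-', 'e' }
T is not nullable (ε ∉ FIRST(T)), so stop here.
FIRST(T num e) = { '-', 'e' }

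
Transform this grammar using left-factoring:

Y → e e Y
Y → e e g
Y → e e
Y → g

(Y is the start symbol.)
Y → e e Y'
Y' → Y
Y' → g
Y' → ε
Y → g

Left-factoring transforms A → αβ₁ | αβ₂ into A → αA' and A' → β₁ | β₂
(α is the longest common prefix among the alternatives). Repeat until
no nonterminal has two alternatives with a common prefix.

Round 1: Y has alternatives sharing prefix 'e e'. Introduce Y': Y → e e Y'
  Add: Y' → Y
  Add: Y' → g
  Add: Y' → ε

No remaining common prefixes — done.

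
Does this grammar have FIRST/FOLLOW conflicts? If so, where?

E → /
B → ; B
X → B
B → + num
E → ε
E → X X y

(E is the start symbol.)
No FIRST/FOLLOW conflicts.

A FIRST/FOLLOW conflict occurs when a non-terminal N has a nullable alternative N → β (β ⇒* ε) and another alternative N → α with FIRST(α) ∩ FOLLOW(N) ≠ ∅: on such a lookahead the parser cannot decide between expanding α and letting N vanish via β.

Nullable non-terminals: E.
FIRST sets used below: FIRST(X) = { '+', ';' }

E: nullable alternative(s) E → ε; FOLLOW(E) = { $ }
  E → /: FIRST \ {ε} = { '/' } — disjoint from FOLLOW(E)
  E → ε: FIRST \ {ε} = { } — this is the only nullable alternative, skip
  E → X X y: FIRST \ {ε} = { '+', ';' } — disjoint from FOLLOW(E)

B, X have no nullable alternative, so no FIRST/FOLLOW check is needed there.

No FIRST/FOLLOW conflicts found.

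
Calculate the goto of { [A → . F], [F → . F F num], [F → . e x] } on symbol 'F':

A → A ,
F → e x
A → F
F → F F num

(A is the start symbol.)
GOTO(I, 'F') = CLOSURE({ [A → αX.β] : [A → α.Xβ] ∈ I, X = 'F' })

Items with dot before 'F', with the dot advanced:
  [A → . F] → [A → F .]
  [F → . F F num] → [F → F . F num]
Closure of the advanced items:
  [F → F . F num] has the dot before F: add [F → . e x], [F → . F F num]

GOTO = { [A → F .], [F → . F F num], [F → . e x], [F → F . F num] }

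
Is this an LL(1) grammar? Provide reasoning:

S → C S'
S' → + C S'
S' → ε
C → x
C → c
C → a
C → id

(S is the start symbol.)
Yes, the grammar is LL(1).

Relevant sets:
  FOLLOW(S') = { $ }

For S':
  PREDICT(S' → '+' C S') = { '+' }
  PREDICT(S' → ε) = { $ }
For C:
  PREDICT(C → x) = { 'x' }
  PREDICT(C → c) = { 'c' }
  PREDICT(C → a) = { 'a' }
  PREDICT(C → id) = { 'id' }
S has a single production, so nothing to check there.

All predict sets are disjoint. The grammar IS LL(1).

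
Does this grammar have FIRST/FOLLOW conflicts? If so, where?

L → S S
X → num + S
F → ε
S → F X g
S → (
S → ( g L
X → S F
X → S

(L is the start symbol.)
Nullable non-terminals: F.
F has a nullable alternative but only one production, so nothing to check.

L, S, X have no nullable alternative, so no FIRST/FOLLOW check is needed there.

No FIRST/FOLLOW conflicts found.

Answer: No FIRST/FOLLOW conflicts.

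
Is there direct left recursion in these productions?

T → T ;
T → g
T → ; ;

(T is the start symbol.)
Yes, T is left-recursive

Direct left recursion occurs when N → N α for some non-terminal N (the right-hand side begins with the left-hand side itself).

T → T ;: LEFT RECURSIVE (starts with T)
T → g: starts with g
T → ; ;: starts with ';'

The grammar has direct left recursion on: T.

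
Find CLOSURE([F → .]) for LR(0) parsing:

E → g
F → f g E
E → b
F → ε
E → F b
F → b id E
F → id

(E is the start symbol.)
{ [F → .] }

Start with: [F → .]
The dot is at the end, so nothing is added.

CLOSURE = { [F → .] }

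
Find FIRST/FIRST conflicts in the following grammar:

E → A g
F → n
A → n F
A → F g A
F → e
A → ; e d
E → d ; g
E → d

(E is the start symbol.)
Yes. E → d ';' g / E → d on { 'd' }; A → n F / A → F g A on { 'n' }

A FIRST/FIRST conflict occurs when two productions N → α and N → β for the same non-terminal have FIRST(α) ∩ FIRST(β) ≠ ∅ (with ε ∈ FIRST of a nullable right-hand side, so two nullable alternatives also conflict).

FIRST sets of the non-terminals at (or reachable through a nullable prefix from) the front of some alternative:
  FIRST(A) = { ';', 'e', 'n' }
  FIRST(F) = { 'e', 'n' }

Productions for E:
  E → A g: FIRST = { ';', 'e', 'n' }
  E → d ; g: FIRST = { 'd' }
  E → d: FIRST = { 'd' }
Productions for F:
  F → n: FIRST = { 'n' }
  F → e: FIRST = { 'e' }
Productions for A:
  A → n F: FIRST = { 'n' }
  A → F g A: FIRST = { 'e', 'n' }
  A → ; e d: FIRST = { ';' }

Conflict for E: E → d ; g and E → d
  Overlap: { 'd' }
Conflict for A: A → n F and A → F g A
  Overlap: { 'n' }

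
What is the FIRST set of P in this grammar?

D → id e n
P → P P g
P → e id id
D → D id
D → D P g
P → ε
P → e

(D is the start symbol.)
From P → P P g:
  - P is the symbol being defined: contributes nothing new
    P is nullable, so continue to the next symbol
  - P is the symbol being defined: contributes nothing new
    P is nullable, so continue to the next symbol
  - g is a terminal: add 'g' and stop
From P → e id id:
  - e is a terminal: add 'e' and stop
From P → ε:
  - ε-production, so ε ∈ FIRST(P)
From P → e:
  - e is a terminal: add 'e' and stop

Collecting: FIRST(P) = { 'e', 'g', ε }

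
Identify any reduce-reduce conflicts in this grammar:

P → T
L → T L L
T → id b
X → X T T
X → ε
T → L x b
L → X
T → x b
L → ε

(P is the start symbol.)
Yes — I0: [L → .] vs [X → .]; I3: [L → .] vs [P → T .]; I4: [L → .] vs [L → X .]; I9: [L → .] vs [X → .]; I10: [L → .] vs [X → .]; I11: [L → .] vs [X → .]; I12: [L → .] vs [X → .]; I15: [T → L x b .] vs [T → x b .]

A reduce-reduce conflict occurs when an LR(0) state has two complete items [A → α .] and [B → β .] — both call for a reduction, and with no lookahead the parser cannot choose between them.

Augment with P' → P and build the canonical LR(0) collection (I0 = CLOSURE({[P' → . P]}), then GOTO on every symbol after a dot until no new states appear). It has 18 states:
  I0: { [L → . T L L], [L → . X], [L → .], [P → . T], [P' → . P], [T → . L x b], [T → . id b], [T → . x b], [X → . X T T], [X → .] }  — shift, 2 reduces
  I1: { [T → L . x b] }  — shift
  I2: { [P' → P .] }  — accept
  I3: { [L → . T L L], [L → . X], [L → .], [L → T . L L], [P → T .], [T → . L x b], [T → . id b], [T → . x b], [X → . X T T], [X → .] }  — shift, 3 reduces
  I4: { [L → . T L L], [L → . X], [L → .], [L → X .], [T → . L x b], [T → . id b], [T → . x b], [X → . X T T], [X → .], [X → X . T T] }  — shift, 3 reduces
  I5: { [T → id . b] }  — shift
  I6: { [T → x . b] }  — shift
  I7: { [T → x b .] }  — reduce
  I8: { [T → id b .] }  — reduce
  I9: { [L → . T L L], [L → . X], [L → .], [L → T . L L], [T → . L x b], [T → . id b], [T → . x b], [X → . X T T], [X → .], [X → X T . T] }  — shift, 2 reduces
  I10: { [L → . T L L], [L → . X], [L → .], [L → T L . L], [T → . L x b], [T → . id b], [T → . x b], [T → L . x b], [X → . X T T], [X → .] }  — shift, 2 reduces
  I11: { [L → . T L L], [L → . X], [L → .], [L → T . L L], [T → . L x b], [T → . id b], [T → . x b], [X → . X T T], [X → .], [X → X T T .] }  — shift, 3 reduces
  I12: { [L → . T L L], [L → . X], [L → .], [L → T . L L], [T → . L x b], [T → . id b], [T → . x b], [X → . X T T], [X → .] }  — shift, 2 reduces
  I13: { [L → T L L .], [T → L . x b] }  — shift, reduce
  I14: { [T → L x . b], [T → x . b] }  — shift
  I15: { [T → L x b .], [T → x b .] }  — 2 reduces
  I16: { [T → L x . b] }  — shift
  I17: { [T → L x b .] }  — reduce

I0 contains complete items [L → .], [X → .] — reduce-reduce conflict.
I3 contains complete items [L → .], [P → T .], [X → .] — reduce-reduce conflict.
I4 contains complete items [L → .], [L → X .], [X → .] — reduce-reduce conflict.
I9 contains complete items [L → .], [X → .] — reduce-reduce conflict.
I10 contains complete items [L → .], [X → .] — reduce-reduce conflict.
I11 contains complete items [L → .], [X → .], [X → X T T .] — reduce-reduce conflict.
I12 contains complete items [L → .], [X → .] — reduce-reduce conflict.
I15 contains complete items [T → L x b .], [T → x b .] — reduce-reduce conflict.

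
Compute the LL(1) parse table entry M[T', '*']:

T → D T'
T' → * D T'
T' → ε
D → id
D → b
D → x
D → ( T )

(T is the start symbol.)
T' → * D T'

To find M[T', '*'], we find productions for T' where '*' is in the predict set (PREDICT(N → α) = (FIRST(α) \ {ε}) ∪ (FOLLOW(N) if α ⇒* ε)).

Relevant sets:
  FOLLOW(T') = { $, ')' }

T' → * D T': PREDICT = { '*' }
  '*' is in predict set, so this production goes in M[T', '*']
T' → ε: PREDICT = { $, ')' }

M[T', '*'] = T' → * D T'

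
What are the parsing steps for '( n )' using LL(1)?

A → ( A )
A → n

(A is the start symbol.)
LL(1) parsing maintains a stack (initially the start symbol over $) and the input. At each step: if the stack top is a terminal, match it against the current input token; if it is a non-terminal N, replace it with the RHS of M[N, lookahead] (the unique production whose predict set contains the lookahead).

Stack is shown with the top on the left.

Stack    Input    Action
------------------------
A $      ( n ) $  output A → ( A )
( A ) $  ( n ) $  match '('
A ) $    n ) $    output A → n
n ) $    n ) $    match 'n'
) $      ) $      match ')'
$        $        accept

The string is accepted.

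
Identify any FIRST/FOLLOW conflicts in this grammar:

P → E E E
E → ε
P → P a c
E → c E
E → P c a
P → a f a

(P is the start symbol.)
Yes. P → P a c with FOLLOW(P) on { 'a', 'c' }; P → a f a with FOLLOW(P) on { 'a' }; E → c E with FOLLOW(E) on { 'c' }; E → P c a with FOLLOW(E) on { 'a', 'c' }

Nullable non-terminals: E, P.
FIRST sets used below: FIRST(P) = { 'a', 'c', ε }, FIRST(E) = { 'a', 'c', ε }

E: nullable alternative(s) E → ε; FOLLOW(E) = { $, 'a', 'c' }
  E → ε: FIRST \ {ε} = { } — this is the only nullable alternative, skip
  E → c E: FIRST \ {ε} = { 'c' } — overlaps FOLLOW(E) on { 'c' }: CONFLICT
  E → P c a: FIRST \ {ε} = { 'a', 'c' } — overlaps FOLLOW(E) on { 'a', 'c' }: CONFLICT

P: nullable alternative(s) P → E E E; FOLLOW(P) = { $, 'a', 'c' }
  P → E E E: FIRST \ {ε} = { 'a', 'c' } — this is the only nullable alternative, skip
  P → P a c: FIRST \ {ε} = { 'a', 'c' } — overlaps FOLLOW(P) on { 'a', 'c' }: CONFLICT
  P → a f a: FIRST \ {ε} = { 'a' } — overlaps FOLLOW(P) on { 'a' }: CONFLICT

So the grammar has 4 FIRST/FOLLOW conflicts (marked CONFLICT above).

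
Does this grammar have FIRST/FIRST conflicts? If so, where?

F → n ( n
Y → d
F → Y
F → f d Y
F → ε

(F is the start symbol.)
A FIRST/FIRST conflict occurs when two productions N → α and N → β for the same non-terminal have FIRST(α) ∩ FIRST(β) ≠ ∅ (with ε ∈ FIRST of a nullable right-hand side, so two nullable alternatives also conflict).

FIRST sets of the non-terminals at (or reachable through a nullable prefix from) the front of some alternative:
  FIRST(Y) = { 'd' }

Productions for F:
  F → n ( n: FIRST = { 'n' }
  F → Y: FIRST = { 'd' }
  F → f d Y: FIRST = { 'f' }
  F → ε: FIRST = { ε }
Y has only one production, so no FIRST/FIRST conflict is possible there.

All alternatives of each non-terminal have pairwise disjoint FIRST sets.

Answer: No FIRST/FIRST conflicts.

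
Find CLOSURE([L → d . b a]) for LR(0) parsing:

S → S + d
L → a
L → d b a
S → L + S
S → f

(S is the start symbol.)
Start with: [L → d . b a]
The dot precedes the terminal b, so nothing is added.

CLOSURE = { [L → d . b a] }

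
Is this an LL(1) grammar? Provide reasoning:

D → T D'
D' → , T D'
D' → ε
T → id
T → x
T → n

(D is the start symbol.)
Yes, the grammar is LL(1).

Relevant sets:
  FOLLOW(D') = { $ }

For D':
  PREDICT(D' → ',' T D') = { ',' }
  PREDICT(D' → ε) = { $ }
For T:
  PREDICT(T → id) = { 'id' }
  PREDICT(T → x) = { 'x' }
  PREDICT(T → n) = { 'n' }
D has a single production, so nothing to check there.

All predict sets are disjoint. The grammar IS LL(1).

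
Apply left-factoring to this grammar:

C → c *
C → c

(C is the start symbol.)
Left-factoring transforms A → αβ₁ | αβ₂ into A → αA' and A' → β₁ | β₂
(α is the longest common prefix among the alternatives). Repeat until
no nonterminal has two alternatives with a common prefix.

Round 1: C has alternatives sharing prefix 'c'. Introduce C': C → c C'
  Add: C' → *
  Add: C' → ε

No remaining common prefixes — done.

Resulting grammar:
C → c C'
C' → *
C' → ε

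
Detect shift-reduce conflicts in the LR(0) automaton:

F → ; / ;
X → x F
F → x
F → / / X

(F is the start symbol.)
A shift-reduce conflict occurs when an LR(0) state has both:
  - a complete (reduce) item [A → α .] (dot at the end), and
  - a shift item [B → β . c γ] (dot before a terminal).

Augment with F' → F and build the canonical LR(0) collection (I0 = CLOSURE({[F' → . F]}), then GOTO on every symbol after a dot until no new states appear). It has 11 states:
  I0: { [F → . / / X], [F → . ; / ;], [F → . x], [F' → . F] }  — shift
  I1: { [F → / . / X] }  — shift
  I2: { [F → ; . / ;] }  — shift
  I3: { [F' → F .] }  — accept
  I4: { [F → x .] }  — reduce
  I5: { [F → ; / . ;] }  — shift
  I6: { [F → ; / ; .] }  — reduce
  I7: { [F → / / . X], [X → . x F] }  — shift
  I8: { [F → / / X .] }  — reduce
  I9: { [F → . / / X], [F → . ; / ;], [F → . x], [X → x . F] }  — shift
  I10: { [X → x F .] }  — reduce

No state contains both a complete item and a shift item.

Answer: No shift-reduce conflicts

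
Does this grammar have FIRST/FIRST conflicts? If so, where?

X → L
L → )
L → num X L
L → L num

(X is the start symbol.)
Yes. L → ')' / L → L num on { ')' }; L → num X L / L → L num on { 'num' }

FIRST sets of the non-terminals at (or reachable through a nullable prefix from) the front of some alternative:
  FIRST(L) = { ')', 'num' }

Productions for L:
  L → ): FIRST = { ')' }
  L → num X L: FIRST = { 'num' }
  L → L num: FIRST = { ')', 'num' }
X has only one production, so no FIRST/FIRST conflict is possible there.

Conflict for L: L → ) and L → L num
  Overlap: { ')' }
Conflict for L: L → num X L and L → L num
  Overlap: { 'num' }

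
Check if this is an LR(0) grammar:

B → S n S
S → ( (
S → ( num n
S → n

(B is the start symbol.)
A grammar is LR(0) if no state in the canonical LR(0) collection has:
  - both a shift item (dot before a terminal) and a complete item (shift-reduce conflict), or
  - two or more complete items (reduce-reduce conflict; the accept item [B' → B .] counts as a complete item here).

Augment with B' → B and build the canonical LR(0) collection (I0 = CLOSURE({[B' → . B]}), then GOTO on every symbol after a dot until no new states appear). It has 10 states:
  I0: { [B → . S n S], [B' → . B], [S → . ( (], [S → . ( num n], [S → . n] }  — shift
  I1: { [S → ( . (], [S → ( . num n] }  — shift
  I2: { [B' → B .] }  — accept
  I3: { [B → S . n S] }  — shift
  I4: { [S → n .] }  — reduce
  I5: { [B → S n . S], [S → . ( (], [S → . ( num n], [S → . n] }  — shift
  I6: { [B → S n S .] }  — reduce
  I7: { [S → ( ( .] }  — reduce
  I8: { [S → ( num . n] }  — shift
  I9: { [S → ( num n .] }  — reduce

Every state is either a pure shift/goto state or contains exactly one complete item and nothing to shift — no conflicts. The grammar is LR(0).

Answer: Yes, the grammar is LR(0)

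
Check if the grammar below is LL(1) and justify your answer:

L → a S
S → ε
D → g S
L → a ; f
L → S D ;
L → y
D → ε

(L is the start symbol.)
No. Predict set conflict for L: { 'a' }

A grammar is LL(1) if for each non-terminal N with multiple productions, the predict sets of those productions are pairwise disjoint, where PREDICT(N → α) = (FIRST(α) \ {ε}) ∪ (FOLLOW(N) if α ⇒* ε).

Relevant sets:
  FIRST(S) = { ε }
  FIRST(D) = { 'g', ε }
  FOLLOW(D) = { ';' }

For L:
  PREDICT(L → a S) = { 'a' }
  PREDICT(L → a ';' f) = { 'a' }
  PREDICT(L → S D ';') = { ';', 'g' }
  PREDICT(L → y) = { 'y' }
For D:
  PREDICT(D → g S) = { 'g' }
  PREDICT(D → ε) = { ';' }
S has a single production, so nothing to check there.

Conflict found: Predict set conflict for L: { 'a' }
The grammar is NOT LL(1).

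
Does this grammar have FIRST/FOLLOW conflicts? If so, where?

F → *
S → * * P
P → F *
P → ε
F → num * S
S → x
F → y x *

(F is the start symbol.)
Yes. P → F '*' with FOLLOW(P) on { '*' }

A FIRST/FOLLOW conflict occurs when a non-terminal N has a nullable alternative N → β (β ⇒* ε) and another alternative N → α with FIRST(α) ∩ FOLLOW(N) ≠ ∅: on such a lookahead the parser cannot decide between expanding α and letting N vanish via β.

Nullable non-terminals: P.
FIRST sets used below: FIRST(F) = { '*', 'num', 'y' }

P: nullable alternative(s) P → ε; FOLLOW(P) = { $, '*' }
  P → F *: FIRST \ {ε} = { '*', 'num', 'y' } — overlaps FOLLOW(P) on { '*' }: CONFLICT
  P → ε: FIRST \ {ε} = { } — this is the only nullable alternative, skip

F, S have no nullable alternative, so no FIRST/FOLLOW check is needed there.

So the grammar has 1 FIRST/FOLLOW conflict (marked CONFLICT above).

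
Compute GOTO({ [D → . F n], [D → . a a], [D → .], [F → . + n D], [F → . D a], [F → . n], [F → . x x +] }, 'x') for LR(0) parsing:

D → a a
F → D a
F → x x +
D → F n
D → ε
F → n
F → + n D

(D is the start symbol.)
GOTO(I, 'x') = CLOSURE({ [A → αX.β] : [A → α.Xβ] ∈ I, X = 'x' })

Items with dot before 'x', with the dot advanced:
  [F → . x x +] → [F → x . x +]
Closure adds nothing (no advanced item has the dot before a non-terminal).

GOTO = { [F → x . x +] }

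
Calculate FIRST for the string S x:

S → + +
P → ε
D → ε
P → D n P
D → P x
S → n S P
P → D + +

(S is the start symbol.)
{ '+', 'n' }

FIRST sets of the non-terminals involved (from the grammar, by fixed-point iteration):
  FIRST(S) = { '+', 'n' }

To compute FIRST(S x), process the symbols left to right:
Symbol S is a non-terminal. Add FIRST(S) \ {ε} = { '+', 'n' }
S is not nullable (ε ∉ FIRST(S)), so stop here.
FIRST(S x) = { '+', 'n' }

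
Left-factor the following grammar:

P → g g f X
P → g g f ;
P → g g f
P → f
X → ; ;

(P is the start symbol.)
P → g g f P'
P' → X
P' → ;
P' → ε
P → f
X → ; ;

Left-factoring transforms A → αβ₁ | αβ₂ into A → αA' and A' → β₁ | β₂
(α is the longest common prefix among the alternatives). Repeat until
no nonterminal has two alternatives with a common prefix.

Round 1: P has alternatives sharing prefix 'g g f'. Introduce P': P → g g f P'
  Add: P' → X
  Add: P' → ;
  Add: P' → ε

No remaining common prefixes — done.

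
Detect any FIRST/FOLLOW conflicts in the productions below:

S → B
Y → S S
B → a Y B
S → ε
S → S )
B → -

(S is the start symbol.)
Nullable non-terminals: S, Y.
FIRST sets used below: FIRST(B) = { '-', 'a' }, FIRST(S) = { ')', '-', 'a', ε }

S: nullable alternative(s) S → ε; FOLLOW(S) = { $, ')', '-', 'a' }
  S → B: FIRST \ {ε} = { '-', 'a' } — overlaps FOLLOW(S) on { '-', 'a' }: CONFLICT
  S → ε: FIRST \ {ε} = { } — this is the only nullable alternative, skip
  S → S ): FIRST \ {ε} = { ')', '-', 'a' } — overlaps FOLLOW(S) on { ')', '-', 'a' }: CONFLICT
Y has a nullable alternative but only one production, so nothing to check.

B has no nullable alternative, so no FIRST/FOLLOW check is needed there.

So the grammar has 2 FIRST/FOLLOW conflicts (marked CONFLICT above).

Answer: Yes. S → B with FOLLOW(S) on { '-', 'a' }; S → S ')' with FOLLOW(S) on { ')', '-', 'a' }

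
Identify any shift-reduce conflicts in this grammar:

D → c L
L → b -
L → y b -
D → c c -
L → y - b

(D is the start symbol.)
No shift-reduce conflicts

Augment with D' → D and build the canonical LR(0) collection (I0 = CLOSURE({[D' → . D]}), then GOTO on every symbol after a dot until no new states appear). It has 13 states:
  I0: { [D → . c L], [D → . c c -], [D' → . D] }  — shift
  I1: { [D' → D .] }  — accept
  I2: { [D → c . L], [D → c . c -], [L → . b -], [L → . y - b], [L → . y b -] }  — shift
  I3: { [D → c L .] }  — reduce
  I4: { [L → b . -] }  — shift
  I5: { [D → c c . -] }  — shift
  I6: { [L → y . - b], [L → y . b -] }  — shift
  I7: { [L → y - . b] }  — shift
  I8: { [L → y b . -] }  — shift
  I9: { [L → y b - .] }  — reduce
  I10: { [L → y - b .] }  — reduce
  I11: { [D → c c - .] }  — reduce
  I12: { [L → b - .] }  — reduce

No state contains both a complete item and a shift item.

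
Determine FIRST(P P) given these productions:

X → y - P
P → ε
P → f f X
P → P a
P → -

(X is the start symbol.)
FIRST sets of the non-terminals involved (from the grammar, by fixed-point iteration):
  FIRST(P) = { '-', 'a', 'f', ε }

To compute FIRST(P P), process the symbols left to right:
Symbol P is a non-terminal. Add FIRST(P) \ {ε} = { '-', 'a', 'f' }
P is nullable (ε ∈ FIRST(P)), continue to the next symbol.
Symbol P is a non-terminal. Add FIRST(P) \ {ε} = { '-', 'a', 'f' }
P is nullable (ε ∈ FIRST(P)), continue to the next symbol.
All symbols are nullable, so ε is in the result.
FIRST(P P) = { '-', 'a', 'f', ε }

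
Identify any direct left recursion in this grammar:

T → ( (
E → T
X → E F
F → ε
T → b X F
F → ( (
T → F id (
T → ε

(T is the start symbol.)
No direct left recursion

Direct left recursion occurs when N → N α for some non-terminal N (the right-hand side begins with the left-hand side itself).

T → ( (: starts with '('
E → T: starts with T
X → E F: starts with E
F → ε: starts with ε
T → b X F: starts with b
F → ( (: starts with '('
T → F id (: starts with F
T → ε: starts with ε

No direct left recursion found.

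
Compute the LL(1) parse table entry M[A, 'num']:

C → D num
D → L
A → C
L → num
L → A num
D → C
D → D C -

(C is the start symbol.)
To find M[A, 'num'], we find productions for A where 'num' is in the predict set (PREDICT(N → α) = (FIRST(α) \ {ε}) ∪ (FOLLOW(N) if α ⇒* ε)).

Relevant sets:
  FIRST(C) = { 'num' }

A → C: PREDICT = { 'num' }
  'num' is in predict set, so this production goes in M[A, 'num']

M[A, 'num'] = A → C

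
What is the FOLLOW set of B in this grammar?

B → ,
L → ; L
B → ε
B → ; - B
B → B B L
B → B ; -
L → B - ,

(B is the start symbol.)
{ $, ',', '-', ';' }

To compute FOLLOW(B), find every occurrence of B on a right-hand side N → α B β: add FIRST(β) \ {ε}, and if β is empty or nullable also add FOLLOW(N). Iterate to a fixed point.

B is the start symbol, so $ ∈ FOLLOW(B).
In B → ; - B: B is at the end; this adds FOLLOW(B) to itself — nothing new
In B → B B L: B is followed by B L, add FIRST(B L) \ {ε} = { ',', '-', ';' }
In B → B B L: B is followed by L, add FIRST(L) \ {ε} = { ',', '-', ';' }
In B → B ; -: B is followed by ';' '-', add FIRST(';' '-') \ {ε} = { ';' }
In L → B - ,: B is followed by '-' ',', add FIRST('-' ',') \ {ε} = { '-' }

Taking the union: FOLLOW(B) = { $, ',', '-', ';' }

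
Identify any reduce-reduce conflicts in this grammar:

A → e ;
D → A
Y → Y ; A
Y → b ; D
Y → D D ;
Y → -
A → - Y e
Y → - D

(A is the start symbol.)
No reduce-reduce conflicts

A reduce-reduce conflict occurs when an LR(0) state has two complete items [A → α .] and [B → β .] — both call for a reduction, and with no lookahead the parser cannot choose between them.

Augment with A' → A and build the canonical LR(0) collection (I0 = CLOSURE({[A' → . A]}), then GOTO on every symbol after a dot until no new states appear). It has 18 states:
  I0: { [A → . - Y e], [A → . e ;], [A' → . A] }  — shift
  I1: { [A → - . Y e], [A → . - Y e], [A → . e ;], [D → . A], [Y → . - D], [Y → . -], [Y → . D D ;], [Y → . Y ; A], [Y → . b ; D] }  — shift
  I2: { [A' → A .] }  — accept
  I3: { [A → e . ;] }  — shift
  I4: { [A → e ; .] }  — reduce
  I5: { [A → - . Y e], [A → . - Y e], [A → . e ;], [D → . A], [Y → - . D], [Y → - .], [Y → . - D], [Y → . -], [Y → . D D ;], [Y → . Y ; A], [Y → . b ; D] }  — shift, reduce
  I6: { [D → A .] }  — reduce
  I7: { [A → . - Y e], [A → . e ;], [D → . A], [Y → D . D ;] }  — shift
  I8: { [A → - Y . e], [Y → Y . ; A] }  — shift
  I9: { [Y → b . ; D] }  — shift
  I10: { [A → . - Y e], [A → . e ;], [D → . A], [Y → b ; . D] }  — shift
  I11: { [Y → b ; D .] }  — reduce
  I12: { [A → . - Y e], [A → . e ;], [Y → Y ; . A] }  — shift
  I13: { [A → - Y e .] }  — reduce
  I14: { [Y → Y ; A .] }  — reduce
  I15: { [Y → D D . ;] }  — shift
  I16: { [Y → D D ; .] }  — reduce
  I17: { [A → . - Y e], [A → . e ;], [D → . A], [Y → - D .], [Y → D . D ;] }  — shift, reduce

No state contains more than one complete item.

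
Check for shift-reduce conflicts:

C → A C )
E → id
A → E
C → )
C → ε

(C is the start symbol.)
Yes — I0: [C → .] vs [C → . )]; I2: [C → .] vs [C → . )]

A shift-reduce conflict occurs when an LR(0) state has both:
  - a complete (reduce) item [A → α .] (dot at the end), and
  - a shift item [B → β . c γ] (dot before a terminal).

Augment with C' → C and build the canonical LR(0) collection (I0 = CLOSURE({[C' → . C]}), then GOTO on every symbol after a dot until no new states appear). It has 8 states:
  I0: { [A → . E], [C → . )], [C → . A C )], [C → .], [C' → . C], [E → . id] }  — shift, reduce
  I1: { [C → ) .] }  — reduce
  I2: { [A → . E], [C → . )], [C → . A C )], [C → .], [C → A . C )], [E → . id] }  — shift, reduce
  I3: { [C' → C .] }  — accept
  I4: { [A → E .] }  — reduce
  I5: { [E → id .] }  — reduce
  I6: { [C → A C . )] }  — shift
  I7: { [C → A C ) .] }  — reduce

I0 contains reduce item [C → .] and shift items [C → . )], [E → . id] — shift-reduce conflict.
I2 contains reduce item [C → .] and shift items [C → . )], [E → . id] — shift-reduce conflict.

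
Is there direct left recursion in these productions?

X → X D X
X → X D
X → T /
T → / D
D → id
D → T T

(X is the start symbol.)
Yes, X is left-recursive

X → X D X: LEFT RECURSIVE (starts with X)
X → X D: LEFT RECURSIVE (starts with X)
X → T /: starts with T
T → / D: starts with '/'
D → id: starts with id
D → T T: starts with T

The grammar has direct left recursion on: X.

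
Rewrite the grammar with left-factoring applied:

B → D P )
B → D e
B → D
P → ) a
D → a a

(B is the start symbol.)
B → D B'
B' → P )
B' → e
B' → ε
P → ) a
D → a a

Left-factoring transforms A → αβ₁ | αβ₂ into A → αA' and A' → β₁ | β₂
(α is the longest common prefix among the alternatives). Repeat until
no nonterminal has two alternatives with a common prefix.

Round 1: B has alternatives sharing prefix 'D'. Introduce B': B → D B'
  Add: B' → P )
  Add: B' → e
  Add: B' → ε

No remaining common prefixes — done.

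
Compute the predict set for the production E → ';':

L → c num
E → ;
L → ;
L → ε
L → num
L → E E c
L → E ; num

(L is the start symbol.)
{ ';' }

PREDICT(E → ';') = (FIRST(RHS) \ {ε}) ∪ (FOLLOW(E) if ε ∈ FIRST(RHS), i.e. RHS ⇒* ε)
FIRST(';') = { ';' }
ε ∉ FIRST(';'), so FOLLOW(E) is not added.
PREDICT(E → ';') = { ';' }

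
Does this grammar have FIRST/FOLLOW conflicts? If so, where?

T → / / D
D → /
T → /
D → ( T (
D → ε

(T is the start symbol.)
Nullable non-terminals: D.

D: nullable alternative(s) D → ε; FOLLOW(D) = { $, '(' }
  D → /: FIRST \ {ε} = { '/' } — disjoint from FOLLOW(D)
  D → ( T (: FIRST \ {ε} = { '(' } — overlaps FOLLOW(D) on { '(' }: CONFLICT
  D → ε: FIRST \ {ε} = { } — this is the only nullable alternative, skip

T has no nullable alternative, so no FIRST/FOLLOW check is needed there.

So the grammar has 1 FIRST/FOLLOW conflict (marked CONFLICT above).

Answer: Yes. D → '(' T '(' with FOLLOW(D) on { '(' }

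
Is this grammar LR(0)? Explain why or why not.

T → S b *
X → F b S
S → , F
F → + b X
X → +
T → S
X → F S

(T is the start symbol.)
A grammar is LR(0) if no state in the canonical LR(0) collection has:
  - both a shift item (dot before a terminal) and a complete item (shift-reduce conflict), or
  - two or more complete items (reduce-reduce conflict; the accept item [T' → T .] counts as a complete item here).

Augment with T' → T and build the canonical LR(0) collection (I0 = CLOSURE({[T' → . T]}), then GOTO on every symbol after a dot until no new states appear). It has 15 states:
  I0: { [S → . , F], [T → . S b *], [T → . S], [T' → . T] }  — shift
  I1: { [F → . + b X], [S → , . F] }  — shift
  I2: { [T → S . b *], [T → S .] }  — shift, reduce
  I3: { [T' → T .] }  — accept
  I4: { [T → S b . *] }  — shift
  I5: { [T → S b * .] }  — reduce
  I6: { [F → + . b X] }  — shift
  I7: { [S → , F .] }  — reduce
  I8: { [F → + b . X], [F → . + b X], [X → . +], [X → . F S], [X → . F b S] }  — shift
  I9: { [F → + . b X], [X → + .] }  — shift, reduce
  I10: { [S → . , F], [X → F . S], [X → F . b S] }  — shift
  I11: { [F → + b X .] }  — reduce
  I12: { [X → F S .] }  — reduce
  I13: { [S → . , F], [X → F b . S] }  — shift
  I14: { [X → F b S .] }  — reduce

Conflict in state I2:
  Shift-reduce conflict between [T → S .] and [T → S . b *]
So the grammar is NOT LR(0).

Answer: No. Shift-reduce conflict between [T → S .] and [T → S . b *]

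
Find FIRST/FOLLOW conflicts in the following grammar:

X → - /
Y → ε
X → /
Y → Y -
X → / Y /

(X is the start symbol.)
A FIRST/FOLLOW conflict occurs when a non-terminal N has a nullable alternative N → β (β ⇒* ε) and another alternative N → α with FIRST(α) ∩ FOLLOW(N) ≠ ∅: on such a lookahead the parser cannot decide between expanding α and letting N vanish via β.

Nullable non-terminals: Y.
FIRST sets used below: FIRST(Y) = { '-', ε }

Y: nullable alternative(s) Y → ε; FOLLOW(Y) = { '-', '/' }
  Y → ε: FIRST \ {ε} = { } — this is the only nullable alternative, skip
  Y → Y -: FIRST \ {ε} = { '-' } — overlaps FOLLOW(Y) on { '-' }: CONFLICT

X has no nullable alternative, so no FIRST/FOLLOW check is needed there.

So the grammar has 1 FIRST/FOLLOW conflict (marked CONFLICT above).

Answer: Yes. Y → Y '-' with FOLLOW(Y) on { '-' }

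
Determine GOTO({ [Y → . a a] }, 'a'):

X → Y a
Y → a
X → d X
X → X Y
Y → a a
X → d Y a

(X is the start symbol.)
{ [Y → a . a] }

GOTO(I, 'a') = CLOSURE({ [A → αX.β] : [A → α.Xβ] ∈ I, X = 'a' })

Items with dot before 'a', with the dot advanced:
  [Y → . a a] → [Y → a . a]
Closure adds nothing (no advanced item has the dot before a non-terminal).

GOTO = { [Y → a . a] }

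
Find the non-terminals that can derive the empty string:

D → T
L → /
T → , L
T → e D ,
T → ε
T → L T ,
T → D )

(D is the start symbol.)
A non-terminal is nullable if it can derive ε (the empty string): either it has an ε-production, or it has a production whose right-hand side consists entirely of nullable non-terminals.

ε-productions: T → ε
So T is immediately nullable.
D → T: every symbol on the right is nullable, so D is nullable too.
No further non-terminal can be added: every production for the remaining non-terminals contains a terminal or a non-nullable non-terminal.
Nullable = { 'D', 'T' }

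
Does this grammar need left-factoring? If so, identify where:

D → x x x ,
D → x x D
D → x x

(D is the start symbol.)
Left-factoring is needed when two productions for the same non-terminal
share a common prefix on the right-hand side.

Productions for D:
  D → x x x ,
  D → x x D
  D → x x

Found common prefix 'x x' in productions for D

Answer: Yes, D has productions with common prefix 'x x'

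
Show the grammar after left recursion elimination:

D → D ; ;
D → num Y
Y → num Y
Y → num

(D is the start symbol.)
D → num Y D'
D' → ; ; D'
D' → ε
Y → num Y
Y → num

D is directly left-recursive. The standard transformation for
  A → A α₁ | ... | A α_m | β₁ | ... | β_n
is
  A  → β₁ A' | ... | β_n A'
  A' → α₁ A' | ... | α_m A' | ε

D → num Y becomes D → num Y D'
D → D ; ; becomes D' → ; ; D'
Add D' → ε

Productions for other non-terminals are unchanged:
  Y → num Y
  Y → num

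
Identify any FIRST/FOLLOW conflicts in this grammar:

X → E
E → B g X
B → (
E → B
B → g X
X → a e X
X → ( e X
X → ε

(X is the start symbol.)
Yes. X → E with FOLLOW(X) on { 'g' }

Nullable non-terminals: X.
FIRST sets used below: FIRST(E) = { '(', 'g' }

X: nullable alternative(s) X → ε; FOLLOW(X) = { $, 'g' }
  X → E: FIRST \ {ε} = { '(', 'g' } — overlaps FOLLOW(X) on { 'g' }: CONFLICT
  X → a e X: FIRST \ {ε} = { 'a' } — disjoint from FOLLOW(X)
  X → ( e X: FIRST \ {ε} = { '(' } — disjoint from FOLLOW(X)
  X → ε: FIRST \ {ε} = { } — this is the only nullable alternative, skip

B, E have no nullable alternative, so no FIRST/FOLLOW check is needed there.

So the grammar has 1 FIRST/FOLLOW conflict (marked CONFLICT above).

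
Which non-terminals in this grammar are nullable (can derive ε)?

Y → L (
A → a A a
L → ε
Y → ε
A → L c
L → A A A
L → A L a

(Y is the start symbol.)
A non-terminal is nullable if it can derive ε (the empty string): either it has an ε-production, or it has a production whose right-hand side consists entirely of nullable non-terminals.

ε-productions: L → ε, Y → ε
So L, Y are immediately nullable.
No further non-terminal can be added: every production for the remaining non-terminals contains a terminal or a non-nullable non-terminal.
Nullable = { 'L', 'Y' }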